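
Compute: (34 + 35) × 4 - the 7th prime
Convert the 7th prime (prime index) → 17 (decimal)
Expression in decimal: (34 + 35) × 4 - 17
Parentheses first: 34 + 35 = 69
Multiply: 69 × 4 = 276
Subtract: 276 - 17 = 259
259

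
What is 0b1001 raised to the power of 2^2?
Convert 0b1001 (binary) → 8 + 1 = 9 (decimal)
Convert 2^2 (power) → 4 (decimal)
Compute 9 ^ 4 = 6561
6561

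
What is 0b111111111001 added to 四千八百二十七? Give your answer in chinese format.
Convert 0b111111111001 (binary) → 2048 + 1024 + 512 + 256 + 128 + 64 + 32 + 16 + 8 + 1 = 4089 (decimal)
Convert 四千八百二十七 (Chinese numeral) → 4×1000 + 8×100 + 2×10 + 7 = 4827 (decimal)
Compute 4089 + 4827 = 8916
Convert 8916 (decimal) → 8916 = 8×1000 + 9×100 + 1×10 + 6 → 八千九百一十六 (Chinese numeral)
八千九百一十六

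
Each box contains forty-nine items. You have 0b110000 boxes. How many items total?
Convert forty-nine (English words) → 49 (decimal)
Convert 0b110000 (binary) → 32 + 16 = 48 (decimal)
Compute 49 × 48 = 2352
2352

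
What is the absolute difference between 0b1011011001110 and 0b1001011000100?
Convert 0b1011011001110 (binary) → 4096 + 1024 + 512 + 128 + 64 + 8 + 4 + 2 = 5838 (decimal)
Convert 0b1001011000100 (binary) → 4096 + 512 + 128 + 64 + 4 = 4804 (decimal)
Compute |5838 - 4804| = 1034
1034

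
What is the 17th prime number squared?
The 17th prime number = 59
Compute 59² = 59 × 59 = 3481
3481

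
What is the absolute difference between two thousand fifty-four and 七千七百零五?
Convert two thousand fifty-four (English words) → 2×1000 + 54 = 2054 (decimal)
Convert 七千七百零五 (Chinese numeral) → 7×1000 + 7×100 + 5 = 7705 (decimal)
Compute |2054 - 7705| = 5651
5651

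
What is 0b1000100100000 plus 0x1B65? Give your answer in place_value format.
Convert 0b1000100100000 (binary) → 4096 + 256 + 32 = 4384 (decimal)
Convert 0x1B65 (hexadecimal) → 1×4096 + 11×256 + 6×16 + 5 = 7013 (decimal)
Compute 4384 + 7013 = 11397
Convert 11397 (decimal) → 11397 = 11×1000 + 3×100 + 9×10 + 7 → 11 thousands, 3 hundreds, 9 tens, 7 ones (place-value notation)
11 thousands, 3 hundreds, 9 tens, 7 ones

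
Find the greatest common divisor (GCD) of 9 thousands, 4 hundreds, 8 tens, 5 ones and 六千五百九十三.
Convert 9 thousands, 4 hundreds, 8 tens, 5 ones (place-value notation) → 9×1000 + 4×100 + 8×10 + 5 = 9485 (decimal)
Convert 六千五百九十三 (Chinese numeral) → 6×1000 + 5×100 + 9×10 + 3 = 6593 (decimal)
Compute gcd(9485, 6593) = 1
1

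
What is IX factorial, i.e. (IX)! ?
Convert IX (Roman numeral) → 9 (decimal)
Compute 9! = 362880
362880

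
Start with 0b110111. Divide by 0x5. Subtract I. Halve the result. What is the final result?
Convert 0b110111 (binary) → 32 + 16 + 4 + 2 + 1 = 55 (decimal)
Start: 55
Convert 0x5 (hexadecimal) → 5 (decimal)
55 ÷ 5 = 11
Convert I (Roman numeral) → 1 (decimal)
11 - 1 = 10
10 ÷ 2 = 5
5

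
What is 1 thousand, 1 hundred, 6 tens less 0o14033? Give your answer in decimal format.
Convert 1 thousand, 1 hundred, 6 tens (place-value notation) → 1×1000 + 1×100 + 6×10 = 1160 (decimal)
Convert 0o14033 (octal) → 1×4096 + 4×512 + 3×8 + 3 = 6171 (decimal)
Compute 1160 - 6171 = -5011
-5011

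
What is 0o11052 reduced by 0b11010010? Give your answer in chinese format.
Convert 0o11052 (octal) → 1×4096 + 1×512 + 5×8 + 2 = 4650 (decimal)
Convert 0b11010010 (binary) → 128 + 64 + 16 + 2 = 210 (decimal)
Compute 4650 - 210 = 4440
Convert 4440 (decimal) → 4440 = 4×1000 + 4×100 + 4×10 → 四千四百四十 (Chinese numeral)
四千四百四十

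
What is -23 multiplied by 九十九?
Convert 九十九 (Chinese numeral) → 9×10 + 9 = 99 (decimal)
Compute -23 × 99 = -2277
-2277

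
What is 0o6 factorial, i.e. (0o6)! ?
Convert 0o6 (octal) → 6 (decimal)
Compute 6! = 720
720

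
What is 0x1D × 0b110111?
Convert 0x1D (hexadecimal) → 1×16 + 13 = 29 (decimal)
Convert 0b110111 (binary) → 32 + 16 + 4 + 2 + 1 = 55 (decimal)
Compute 29 × 55 = 1595
1595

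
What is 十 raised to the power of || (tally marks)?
Convert 十 (Chinese numeral) → 1×10 = 10 (decimal)
Convert || (tally marks) → 2 (decimal)
Compute 10 ^ 2 = 100
100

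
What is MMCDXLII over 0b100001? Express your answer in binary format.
Convert MMCDXLII (Roman numeral) → 1000 + 1000 + 400 + 40 + 1 + 1 = 2442 (decimal)
Convert 0b100001 (binary) → 32 + 1 = 33 (decimal)
Compute 2442 ÷ 33 = 74
Convert 74 (decimal) → 74 = 64 + 8 + 2 → 0b1001010 (binary)
0b1001010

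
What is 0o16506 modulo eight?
Convert 0o16506 (octal) → 1×4096 + 6×512 + 5×64 + 6 = 7494 (decimal)
Convert eight (English words) → 8 (decimal)
Compute 7494 mod 8 = 6
6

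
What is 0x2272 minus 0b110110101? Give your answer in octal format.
Convert 0x2272 (hexadecimal) → 2×4096 + 2×256 + 7×16 + 2 = 8818 (decimal)
Convert 0b110110101 (binary) → 256 + 128 + 32 + 16 + 4 + 1 = 437 (decimal)
Compute 8818 - 437 = 8381
Convert 8381 (decimal) → 8381 = 2×4096 + 2×64 + 7×8 + 5 → 0o20275 (octal)
0o20275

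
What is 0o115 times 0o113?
Convert 0o115 (octal) → 1×64 + 1×8 + 5 = 77 (decimal)
Convert 0o113 (octal) → 1×64 + 1×8 + 3 = 75 (decimal)
Compute 77 × 75 = 5775
5775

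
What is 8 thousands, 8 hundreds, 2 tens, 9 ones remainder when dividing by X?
Convert 8 thousands, 8 hundreds, 2 tens, 9 ones (place-value notation) → 8×1000 + 8×100 + 2×10 + 9 = 8829 (decimal)
Convert X (Roman numeral) → 10 (decimal)
Compute 8829 mod 10 = 9
9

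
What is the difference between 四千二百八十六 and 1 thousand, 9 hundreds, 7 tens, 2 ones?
Convert 四千二百八十六 (Chinese numeral) → 4×1000 + 2×100 + 8×10 + 6 = 4286 (decimal)
Convert 1 thousand, 9 hundreds, 7 tens, 2 ones (place-value notation) → 1×1000 + 9×100 + 7×10 + 2 = 1972 (decimal)
Difference: |4286 - 1972| = 2314
2314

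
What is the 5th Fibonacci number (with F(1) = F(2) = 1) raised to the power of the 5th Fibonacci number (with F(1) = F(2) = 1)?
Convert the 5th Fibonacci number (with F(1) = F(2) = 1) (Fibonacci index) → 1, 1, 2, 3, 5 → 5 (decimal)
Convert the 5th Fibonacci number (with F(1) = F(2) = 1) (Fibonacci index) → 1, 1, 2, 3, 5 → 5 (decimal)
Compute 5 ^ 5 = 3125
3125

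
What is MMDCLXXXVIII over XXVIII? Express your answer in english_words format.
Convert MMDCLXXXVIII (Roman numeral) → 1000 + 1000 + 500 + 100 + 50 + 10 + 10 + 10 + 5 + 1 + 1 + 1 = 2688 (decimal)
Convert XXVIII (Roman numeral) → 10 + 10 + 5 + 1 + 1 + 1 = 28 (decimal)
Compute 2688 ÷ 28 = 96
Convert 96 (decimal) → ninety-six (English words)
ninety-six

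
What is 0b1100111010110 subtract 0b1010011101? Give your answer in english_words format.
Convert 0b1100111010110 (binary) → 4096 + 2048 + 256 + 128 + 64 + 16 + 4 + 2 = 6614 (decimal)
Convert 0b1010011101 (binary) → 512 + 128 + 16 + 8 + 4 + 1 = 669 (decimal)
Compute 6614 - 669 = 5945
Convert 5945 (decimal) → 5945 = 5×1000 + 9×100 + 45 → five thousand nine hundred forty-five (English words)
five thousand nine hundred forty-five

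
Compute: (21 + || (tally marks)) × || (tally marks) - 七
Convert || (tally marks) → 2 (decimal)
Convert || (tally marks) → 2 (decimal)
Convert 七 (Chinese numeral) → 7 (decimal)
Expression in decimal: (21 + 2) × 2 - 7
Parentheses first: 21 + 2 = 23
Multiply: 23 × 2 = 46
Subtract: 46 - 7 = 39
39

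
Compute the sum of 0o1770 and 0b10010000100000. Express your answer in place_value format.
Convert 0o1770 (octal) → 1×512 + 7×64 + 7×8 = 1016 (decimal)
Convert 0b10010000100000 (binary) → 8192 + 1024 + 32 = 9248 (decimal)
Compute 1016 + 9248 = 10264
Convert 10264 (decimal) → 10264 = 10×1000 + 2×100 + 6×10 + 4 → 10 thousands, 2 hundreds, 6 tens, 4 ones (place-value notation)
10 thousands, 2 hundreds, 6 tens, 4 ones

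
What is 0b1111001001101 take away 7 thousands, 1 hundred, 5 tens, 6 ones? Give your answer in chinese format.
Convert 0b1111001001101 (binary) → 4096 + 2048 + 1024 + 512 + 64 + 8 + 4 + 1 = 7757 (decimal)
Convert 7 thousands, 1 hundred, 5 tens, 6 ones (place-value notation) → 7×1000 + 1×100 + 5×10 + 6 = 7156 (decimal)
Compute 7757 - 7156 = 601
Convert 601 (decimal) → 601 = 6×100 + 1 → 六百零一 (Chinese numeral)
六百零一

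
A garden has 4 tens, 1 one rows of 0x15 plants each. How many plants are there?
Convert 0x15 (hexadecimal) → 1×16 + 5 = 21 (decimal)
Convert 4 tens, 1 one (place-value notation) → 4×10 + 1 = 41 (decimal)
Compute 21 × 41 = 861
861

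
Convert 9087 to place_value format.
Convert 9087 (decimal) → 9087 = 9×1000 + 8×10 + 7 → 9 thousands, 8 tens, 7 ones (place-value notation)
9 thousands, 8 tens, 7 ones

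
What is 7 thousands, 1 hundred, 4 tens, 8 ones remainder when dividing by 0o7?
Convert 7 thousands, 1 hundred, 4 tens, 8 ones (place-value notation) → 7×1000 + 1×100 + 4×10 + 8 = 7148 (decimal)
Convert 0o7 (octal) → 7 (decimal)
Compute 7148 mod 7 = 1
1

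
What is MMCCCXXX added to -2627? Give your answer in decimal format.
Convert MMCCCXXX (Roman numeral) → 1000 + 1000 + 100 + 100 + 100 + 10 + 10 + 10 = 2330 (decimal)
Compute 2330 + -2627 = -297
-297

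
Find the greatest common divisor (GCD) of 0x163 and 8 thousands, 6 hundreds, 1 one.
Convert 0x163 (hexadecimal) → 1×256 + 6×16 + 3 = 355 (decimal)
Convert 8 thousands, 6 hundreds, 1 one (place-value notation) → 8×1000 + 6×100 + 1 = 8601 (decimal)
Compute gcd(355, 8601) = 1
1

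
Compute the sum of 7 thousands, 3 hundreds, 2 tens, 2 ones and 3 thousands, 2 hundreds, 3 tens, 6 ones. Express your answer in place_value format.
Convert 7 thousands, 3 hundreds, 2 tens, 2 ones (place-value notation) → 7×1000 + 3×100 + 2×10 + 2 = 7322 (decimal)
Convert 3 thousands, 2 hundreds, 3 tens, 6 ones (place-value notation) → 3×1000 + 2×100 + 3×10 + 6 = 3236 (decimal)
Compute 7322 + 3236 = 10558
Convert 10558 (decimal) → 10558 = 10×1000 + 5×100 + 5×10 + 8 → 10 thousands, 5 hundreds, 5 tens, 8 ones (place-value notation)
10 thousands, 5 hundreds, 5 tens, 8 ones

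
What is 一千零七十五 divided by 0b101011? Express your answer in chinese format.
Convert 一千零七十五 (Chinese numeral) → 1×1000 + 7×10 + 5 = 1075 (decimal)
Convert 0b101011 (binary) → 32 + 8 + 2 + 1 = 43 (decimal)
Compute 1075 ÷ 43 = 25
Convert 25 (decimal) → 25 = 2×10 + 5 → 二十五 (Chinese numeral)
二十五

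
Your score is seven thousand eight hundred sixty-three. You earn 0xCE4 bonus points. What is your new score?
Convert seven thousand eight hundred sixty-three (English words) → 7×1000 + 8×100 + 63 = 7863 (decimal)
Convert 0xCE4 (hexadecimal) → 12×256 + 14×16 + 4 = 3300 (decimal)
Compute 7863 + 3300 = 11163
11163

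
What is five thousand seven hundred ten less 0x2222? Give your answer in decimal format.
Convert five thousand seven hundred ten (English words) → 5×1000 + 7×100 + 10 = 5710 (decimal)
Convert 0x2222 (hexadecimal) → 2×4096 + 2×256 + 2×16 + 2 = 8738 (decimal)
Compute 5710 - 8738 = -3028
-3028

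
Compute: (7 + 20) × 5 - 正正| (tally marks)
Convert 正正| (tally marks) → 5 + 5 + 1 = 11 (decimal)
Expression in decimal: (7 + 20) × 5 - 11
Parentheses first: 7 + 20 = 27
Multiply: 27 × 5 = 135
Subtract: 135 - 11 = 124
124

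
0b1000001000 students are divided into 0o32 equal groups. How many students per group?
Convert 0b1000001000 (binary) → 512 + 8 = 520 (decimal)
Convert 0o32 (octal) → 3×8 + 2 = 26 (decimal)
Compute 520 ÷ 26 = 20
20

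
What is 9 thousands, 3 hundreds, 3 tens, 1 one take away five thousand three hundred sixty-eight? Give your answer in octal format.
Convert 9 thousands, 3 hundreds, 3 tens, 1 one (place-value notation) → 9×1000 + 3×100 + 3×10 + 1 = 9331 (decimal)
Convert five thousand three hundred sixty-eight (English words) → 5×1000 + 3×100 + 68 = 5368 (decimal)
Compute 9331 - 5368 = 3963
Convert 3963 (decimal) → 3963 = 7×512 + 5×64 + 7×8 + 3 → 0o7573 (octal)
0o7573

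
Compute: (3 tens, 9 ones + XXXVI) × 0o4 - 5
Convert 3 tens, 9 ones (place-value notation) → 3×10 + 9 = 39 (decimal)
Convert XXXVI (Roman numeral) → 10 + 10 + 10 + 5 + 1 = 36 (decimal)
Convert 0o4 (octal) → 4 (decimal)
Expression in decimal: (39 + 36) × 4 - 5
Parentheses first: 39 + 36 = 75
Multiply: 75 × 4 = 300
Subtract: 300 - 5 = 295
295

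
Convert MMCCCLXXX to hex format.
Convert MMCCCLXXX (Roman numeral) → 1000 + 1000 + 100 + 100 + 100 + 50 + 10 + 10 + 10 = 2380 (decimal)
Convert 2380 (decimal) → 2380 = 9×256 + 4×16 + 12 → 0x94C (hexadecimal)
0x94C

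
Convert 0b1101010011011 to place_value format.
Convert 0b1101010011011 (binary) → 4096 + 2048 + 512 + 128 + 16 + 8 + 2 + 1 = 6811 (decimal)
Convert 6811 (decimal) → 6811 = 6×1000 + 8×100 + 1×10 + 1 → 6 thousands, 8 hundreds, 1 ten, 1 one (place-value notation)
6 thousands, 8 hundreds, 1 ten, 1 one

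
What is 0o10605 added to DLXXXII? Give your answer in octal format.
Convert 0o10605 (octal) → 1×4096 + 6×64 + 5 = 4485 (decimal)
Convert DLXXXII (Roman numeral) → 500 + 50 + 10 + 10 + 10 + 1 + 1 = 582 (decimal)
Compute 4485 + 582 = 5067
Convert 5067 (decimal) → 5067 = 1×4096 + 1×512 + 7×64 + 1×8 + 3 → 0o11713 (octal)
0o11713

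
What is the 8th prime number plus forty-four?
The 8th prime number = 19
Convert forty-four (English words) → 44 (decimal)
Compute 19 + 44 = 63
63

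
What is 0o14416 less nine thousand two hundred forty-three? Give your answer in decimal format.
Convert 0o14416 (octal) → 1×4096 + 4×512 + 4×64 + 1×8 + 6 = 6414 (decimal)
Convert nine thousand two hundred forty-three (English words) → 9×1000 + 2×100 + 43 = 9243 (decimal)
Compute 6414 - 9243 = -2829
-2829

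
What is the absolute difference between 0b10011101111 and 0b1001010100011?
Convert 0b10011101111 (binary) → 1024 + 128 + 64 + 32 + 8 + 4 + 2 + 1 = 1263 (decimal)
Convert 0b1001010100011 (binary) → 4096 + 512 + 128 + 32 + 2 + 1 = 4771 (decimal)
Compute |1263 - 4771| = 3508
3508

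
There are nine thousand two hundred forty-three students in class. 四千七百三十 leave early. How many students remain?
Convert nine thousand two hundred forty-three (English words) → 9×1000 + 2×100 + 43 = 9243 (decimal)
Convert 四千七百三十 (Chinese numeral) → 4×1000 + 7×100 + 3×10 = 4730 (decimal)
Compute 9243 - 4730 = 4513
4513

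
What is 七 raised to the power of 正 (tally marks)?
Convert 七 (Chinese numeral) → 7 (decimal)
Convert 正 (tally marks) → 5 (decimal)
Compute 7 ^ 5 = 16807
16807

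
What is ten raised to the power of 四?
Convert ten (English words) → 10 (decimal)
Convert 四 (Chinese numeral) → 4 (decimal)
Compute 10 ^ 4 = 10000
10000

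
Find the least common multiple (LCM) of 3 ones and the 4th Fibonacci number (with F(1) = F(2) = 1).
Convert 3 ones (place-value notation) → 3 (decimal)
Convert the 4th Fibonacci number (with F(1) = F(2) = 1) (Fibonacci index) → 1, 1, 2, 3 → 3 (decimal)
Compute lcm(3, 3) = 3
3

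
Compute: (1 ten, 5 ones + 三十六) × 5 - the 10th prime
Convert 1 ten, 5 ones (place-value notation) → 1×10 + 5 = 15 (decimal)
Convert 三十六 (Chinese numeral) → 3×10 + 6 = 36 (decimal)
Convert the 10th prime (prime index) → 29 (decimal)
Expression in decimal: (15 + 36) × 5 - 29
Parentheses first: 15 + 36 = 51
Multiply: 51 × 5 = 255
Subtract: 255 - 29 = 226
226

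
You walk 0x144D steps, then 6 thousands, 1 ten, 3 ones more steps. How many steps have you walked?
Convert 0x144D (hexadecimal) → 1×4096 + 4×256 + 4×16 + 13 = 5197 (decimal)
Convert 6 thousands, 1 ten, 3 ones (place-value notation) → 6×1000 + 1×10 + 3 = 6013 (decimal)
Compute 5197 + 6013 = 11210
11210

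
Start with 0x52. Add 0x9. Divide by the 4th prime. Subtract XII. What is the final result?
Convert 0x52 (hexadecimal) → 5×16 + 2 = 82 (decimal)
Start: 82
Convert 0x9 (hexadecimal) → 9 (decimal)
82 + 9 = 91
Convert the 4th prime (prime index) → 7 (decimal)
91 ÷ 7 = 13
Convert XII (Roman numeral) → 10 + 1 + 1 = 12 (decimal)
13 - 12 = 1
1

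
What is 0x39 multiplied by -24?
Convert 0x39 (hexadecimal) → 3×16 + 9 = 57 (decimal)
Compute 57 × -24 = -1368
-1368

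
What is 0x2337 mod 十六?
Convert 0x2337 (hexadecimal) → 2×4096 + 3×256 + 3×16 + 7 = 9015 (decimal)
Convert 十六 (Chinese numeral) → 1×10 + 6 = 16 (decimal)
Compute 9015 mod 16 = 7
7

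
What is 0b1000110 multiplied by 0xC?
Convert 0b1000110 (binary) → 64 + 4 + 2 = 70 (decimal)
Convert 0xC (hexadecimal) → 12 (decimal)
Compute 70 × 12 = 840
840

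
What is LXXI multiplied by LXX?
Convert LXXI (Roman numeral) → 50 + 10 + 10 + 1 = 71 (decimal)
Convert LXX (Roman numeral) → 50 + 10 + 10 = 70 (decimal)
Compute 71 × 70 = 4970
4970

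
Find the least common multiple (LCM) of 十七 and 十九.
Convert 十七 (Chinese numeral) → 1×10 + 7 = 17 (decimal)
Convert 十九 (Chinese numeral) → 1×10 + 9 = 19 (decimal)
Compute lcm(17, 19) = 323
323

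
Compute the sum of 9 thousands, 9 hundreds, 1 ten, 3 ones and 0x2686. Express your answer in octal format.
Convert 9 thousands, 9 hundreds, 1 ten, 3 ones (place-value notation) → 9×1000 + 9×100 + 1×10 + 3 = 9913 (decimal)
Convert 0x2686 (hexadecimal) → 2×4096 + 6×256 + 8×16 + 6 = 9862 (decimal)
Compute 9913 + 9862 = 19775
Convert 19775 (decimal) → 19775 = 4×4096 + 6×512 + 4×64 + 7×8 + 7 → 0o46477 (octal)
0o46477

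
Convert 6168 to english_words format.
Convert 6168 (decimal) → 6168 = 6×1000 + 1×100 + 68 → six thousand one hundred sixty-eight (English words)
six thousand one hundred sixty-eight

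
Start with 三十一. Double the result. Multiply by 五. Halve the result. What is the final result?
Convert 三十一 (Chinese numeral) → 3×10 + 1 = 31 (decimal)
Start: 31
31 × 2 = 62
Convert 五 (Chinese numeral) → 5 (decimal)
62 × 5 = 310
310 ÷ 2 = 155
155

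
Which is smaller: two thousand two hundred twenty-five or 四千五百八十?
Convert two thousand two hundred twenty-five (English words) → 2×1000 + 2×100 + 25 = 2225 (decimal)
Convert 四千五百八十 (Chinese numeral) → 4×1000 + 5×100 + 8×10 = 4580 (decimal)
Compare 2225 vs 4580: smaller = 2225
2225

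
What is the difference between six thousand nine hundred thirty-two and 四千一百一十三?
Convert six thousand nine hundred thirty-two (English words) → 6×1000 + 9×100 + 32 = 6932 (decimal)
Convert 四千一百一十三 (Chinese numeral) → 4×1000 + 1×100 + 1×10 + 3 = 4113 (decimal)
Difference: |6932 - 4113| = 2819
2819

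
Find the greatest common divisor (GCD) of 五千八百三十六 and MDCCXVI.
Convert 五千八百三十六 (Chinese numeral) → 5×1000 + 8×100 + 3×10 + 6 = 5836 (decimal)
Convert MDCCXVI (Roman numeral) → 1000 + 500 + 100 + 100 + 10 + 5 + 1 = 1716 (decimal)
Compute gcd(5836, 1716) = 4
4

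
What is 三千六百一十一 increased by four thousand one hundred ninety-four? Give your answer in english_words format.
Convert 三千六百一十一 (Chinese numeral) → 3×1000 + 6×100 + 1×10 + 1 = 3611 (decimal)
Convert four thousand one hundred ninety-four (English words) → 4×1000 + 1×100 + 94 = 4194 (decimal)
Compute 3611 + 4194 = 7805
Convert 7805 (decimal) → 7805 = 7×1000 + 8×100 + 5 → seven thousand eight hundred five (English words)
seven thousand eight hundred five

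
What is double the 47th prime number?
The 47th prime number = 211
Compute 211 × 2 = 422
422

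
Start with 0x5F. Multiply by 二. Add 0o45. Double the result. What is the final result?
Convert 0x5F (hexadecimal) → 5×16 + 15 = 95 (decimal)
Start: 95
Convert 二 (Chinese numeral) → 2 (decimal)
95 × 2 = 190
Convert 0o45 (octal) → 4×8 + 5 = 37 (decimal)
190 + 37 = 227
227 × 2 = 454
454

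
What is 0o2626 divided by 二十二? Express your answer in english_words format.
Convert 0o2626 (octal) → 2×512 + 6×64 + 2×8 + 6 = 1430 (decimal)
Convert 二十二 (Chinese numeral) → 2×10 + 2 = 22 (decimal)
Compute 1430 ÷ 22 = 65
Convert 65 (decimal) → sixty-five (English words)
sixty-five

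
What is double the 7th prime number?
The 7th prime number = 17
Compute 17 × 2 = 34
34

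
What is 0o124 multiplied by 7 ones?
Convert 0o124 (octal) → 1×64 + 2×8 + 4 = 84 (decimal)
Convert 7 ones (place-value notation) → 7 (decimal)
Compute 84 × 7 = 588
588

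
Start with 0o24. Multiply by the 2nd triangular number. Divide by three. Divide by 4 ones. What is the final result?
Convert 0o24 (octal) → 2×8 + 4 = 20 (decimal)
Start: 20
Convert the 2nd triangular number (triangular index) → 2×3/2 = 3 (decimal)
20 × 3 = 60
Convert three (English words) → 3 (decimal)
60 ÷ 3 = 20
Convert 4 ones (place-value notation) → 4 (decimal)
20 ÷ 4 = 5
5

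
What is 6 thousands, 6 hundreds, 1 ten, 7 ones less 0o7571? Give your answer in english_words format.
Convert 6 thousands, 6 hundreds, 1 ten, 7 ones (place-value notation) → 6×1000 + 6×100 + 1×10 + 7 = 6617 (decimal)
Convert 0o7571 (octal) → 7×512 + 5×64 + 7×8 + 1 = 3961 (decimal)
Compute 6617 - 3961 = 2656
Convert 2656 (decimal) → 2656 = 2×1000 + 6×100 + 56 → two thousand six hundred fifty-six (English words)
two thousand six hundred fifty-six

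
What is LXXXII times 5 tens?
Convert LXXXII (Roman numeral) → 50 + 10 + 10 + 10 + 1 + 1 = 82 (decimal)
Convert 5 tens (place-value notation) → 5×10 = 50 (decimal)
Compute 82 × 50 = 4100
4100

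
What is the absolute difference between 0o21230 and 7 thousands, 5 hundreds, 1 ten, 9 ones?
Convert 0o21230 (octal) → 2×4096 + 1×512 + 2×64 + 3×8 = 8856 (decimal)
Convert 7 thousands, 5 hundreds, 1 ten, 9 ones (place-value notation) → 7×1000 + 5×100 + 1×10 + 9 = 7519 (decimal)
Compute |8856 - 7519| = 1337
1337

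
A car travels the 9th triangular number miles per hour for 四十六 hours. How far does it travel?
Convert the 9th triangular number (triangular index) → 9×10/2 = 45 (decimal)
Convert 四十六 (Chinese numeral) → 4×10 + 6 = 46 (decimal)
Compute 45 × 46 = 2070
2070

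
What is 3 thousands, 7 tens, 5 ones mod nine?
Convert 3 thousands, 7 tens, 5 ones (place-value notation) → 3×1000 + 7×10 + 5 = 3075 (decimal)
Convert nine (English words) → 9 (decimal)
Compute 3075 mod 9 = 6
6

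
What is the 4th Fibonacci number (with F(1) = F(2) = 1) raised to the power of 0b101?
Convert the 4th Fibonacci number (with F(1) = F(2) = 1) (Fibonacci index) → 1, 1, 2, 3 → 3 (decimal)
Convert 0b101 (binary) → 4 + 1 = 5 (decimal)
Compute 3 ^ 5 = 243
243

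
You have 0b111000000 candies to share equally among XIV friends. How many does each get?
Convert 0b111000000 (binary) → 256 + 128 + 64 = 448 (decimal)
Convert XIV (Roman numeral) → 10 + 4 = 14 (decimal)
Compute 448 ÷ 14 = 32
32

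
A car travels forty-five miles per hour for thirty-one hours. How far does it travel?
Convert forty-five (English words) → 45 (decimal)
Convert thirty-one (English words) → 31 (decimal)
Compute 45 × 31 = 1395
1395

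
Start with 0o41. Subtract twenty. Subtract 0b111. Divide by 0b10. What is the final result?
Convert 0o41 (octal) → 4×8 + 1 = 33 (decimal)
Start: 33
Convert twenty (English words) → 20 (decimal)
33 - 20 = 13
Convert 0b111 (binary) → 4 + 2 + 1 = 7 (decimal)
13 - 7 = 6
Convert 0b10 (binary) → 2 (decimal)
6 ÷ 2 = 3
3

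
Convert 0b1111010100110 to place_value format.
Convert 0b1111010100110 (binary) → 4096 + 2048 + 1024 + 512 + 128 + 32 + 4 + 2 = 7846 (decimal)
Convert 7846 (decimal) → 7846 = 7×1000 + 8×100 + 4×10 + 6 → 7 thousands, 8 hundreds, 4 tens, 6 ones (place-value notation)
7 thousands, 8 hundreds, 4 tens, 6 ones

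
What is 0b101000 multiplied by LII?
Convert 0b101000 (binary) → 32 + 8 = 40 (decimal)
Convert LII (Roman numeral) → 50 + 1 + 1 = 52 (decimal)
Compute 40 × 52 = 2080
2080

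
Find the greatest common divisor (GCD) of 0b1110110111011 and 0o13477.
Convert 0b1110110111011 (binary) → 4096 + 2048 + 1024 + 256 + 128 + 32 + 16 + 8 + 2 + 1 = 7611 (decimal)
Convert 0o13477 (octal) → 1×4096 + 3×512 + 4×64 + 7×8 + 7 = 5951 (decimal)
Compute gcd(7611, 5951) = 1
1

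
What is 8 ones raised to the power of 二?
Convert 8 ones (place-value notation) → 8 (decimal)
Convert 二 (Chinese numeral) → 2 (decimal)
Compute 8 ^ 2 = 64
64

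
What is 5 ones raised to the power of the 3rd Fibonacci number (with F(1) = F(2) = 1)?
Convert 5 ones (place-value notation) → 5 (decimal)
Convert the 3rd Fibonacci number (with F(1) = F(2) = 1) (Fibonacci index) → 1, 1, 2 → 2 (decimal)
Compute 5 ^ 2 = 25
25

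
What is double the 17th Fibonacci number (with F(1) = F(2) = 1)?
The 17th Fibonacci number (with F(1) = F(2) = 1) = 1597
Compute 1597 × 2 = 3194
3194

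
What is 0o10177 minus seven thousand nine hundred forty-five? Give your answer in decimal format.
Convert 0o10177 (octal) → 1×4096 + 1×64 + 7×8 + 7 = 4223 (decimal)
Convert seven thousand nine hundred forty-five (English words) → 7×1000 + 9×100 + 45 = 7945 (decimal)
Compute 4223 - 7945 = -3722
-3722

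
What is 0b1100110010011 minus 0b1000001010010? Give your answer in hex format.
Convert 0b1100110010011 (binary) → 4096 + 2048 + 256 + 128 + 16 + 2 + 1 = 6547 (decimal)
Convert 0b1000001010010 (binary) → 4096 + 64 + 16 + 2 = 4178 (decimal)
Compute 6547 - 4178 = 2369
Convert 2369 (decimal) → 2369 = 9×256 + 4×16 + 1 → 0x941 (hexadecimal)
0x941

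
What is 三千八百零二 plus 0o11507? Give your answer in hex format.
Convert 三千八百零二 (Chinese numeral) → 3×1000 + 8×100 + 2 = 3802 (decimal)
Convert 0o11507 (octal) → 1×4096 + 1×512 + 5×64 + 7 = 4935 (decimal)
Compute 3802 + 4935 = 8737
Convert 8737 (decimal) → 8737 = 2×4096 + 2×256 + 2×16 + 1 → 0x2221 (hexadecimal)
0x2221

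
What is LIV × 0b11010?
Convert LIV (Roman numeral) → 50 + 4 = 54 (decimal)
Convert 0b11010 (binary) → 16 + 8 + 2 = 26 (decimal)
Compute 54 × 26 = 1404
1404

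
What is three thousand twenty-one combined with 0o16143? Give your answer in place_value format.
Convert three thousand twenty-one (English words) → 3×1000 + 21 = 3021 (decimal)
Convert 0o16143 (octal) → 1×4096 + 6×512 + 1×64 + 4×8 + 3 = 7267 (decimal)
Compute 3021 + 7267 = 10288
Convert 10288 (decimal) → 10288 = 10×1000 + 2×100 + 8×10 + 8 → 10 thousands, 2 hundreds, 8 tens, 8 ones (place-value notation)
10 thousands, 2 hundreds, 8 tens, 8 ones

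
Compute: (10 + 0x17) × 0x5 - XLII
Convert 0x17 (hexadecimal) → 1×16 + 7 = 23 (decimal)
Convert 0x5 (hexadecimal) → 5 (decimal)
Convert XLII (Roman numeral) → 40 + 1 + 1 = 42 (decimal)
Expression in decimal: (10 + 23) × 5 - 42
Parentheses first: 10 + 23 = 33
Multiply: 33 × 5 = 165
Subtract: 165 - 42 = 123
123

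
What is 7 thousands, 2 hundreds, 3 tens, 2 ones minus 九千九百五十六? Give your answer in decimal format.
Convert 7 thousands, 2 hundreds, 3 tens, 2 ones (place-value notation) → 7×1000 + 2×100 + 3×10 + 2 = 7232 (decimal)
Convert 九千九百五十六 (Chinese numeral) → 9×1000 + 9×100 + 5×10 + 6 = 9956 (decimal)
Compute 7232 - 9956 = -2724
-2724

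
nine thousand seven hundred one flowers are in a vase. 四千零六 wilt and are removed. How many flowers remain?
Convert nine thousand seven hundred one (English words) → 9×1000 + 7×100 + 1 = 9701 (decimal)
Convert 四千零六 (Chinese numeral) → 4×1000 + 6 = 4006 (decimal)
Compute 9701 - 4006 = 5695
5695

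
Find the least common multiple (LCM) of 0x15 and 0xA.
Convert 0x15 (hexadecimal) → 1×16 + 5 = 21 (decimal)
Convert 0xA (hexadecimal) → 10 (decimal)
Compute lcm(21, 10) = 210
210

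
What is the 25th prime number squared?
The 25th prime number = 97
Compute 97² = 97 × 97 = 9409
9409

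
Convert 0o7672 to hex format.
Convert 0o7672 (octal) → 7×512 + 6×64 + 7×8 + 2 = 4026 (decimal)
Convert 4026 (decimal) → 4026 = 15×256 + 11×16 + 10 → 0xFBA (hexadecimal)
0xFBA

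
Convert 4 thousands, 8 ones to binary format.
Convert 4 thousands, 8 ones (place-value notation) → 4×1000 + 8 = 4008 (decimal)
Convert 4008 (decimal) → 4008 = 2048 + 1024 + 512 + 256 + 128 + 32 + 8 → 0b111110101000 (binary)
0b111110101000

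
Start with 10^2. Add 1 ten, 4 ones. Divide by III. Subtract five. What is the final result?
Convert 10^2 (power) → 100 (decimal)
Start: 100
Convert 1 ten, 4 ones (place-value notation) → 1×10 + 4 = 14 (decimal)
100 + 14 = 114
Convert III (Roman numeral) → 1 + 1 + 1 = 3 (decimal)
114 ÷ 3 = 38
Convert five (English words) → 5 (decimal)
38 - 5 = 33
33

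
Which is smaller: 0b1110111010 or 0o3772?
Convert 0b1110111010 (binary) → 512 + 256 + 128 + 32 + 16 + 8 + 2 = 954 (decimal)
Convert 0o3772 (octal) → 3×512 + 7×64 + 7×8 + 2 = 2042 (decimal)
Compare 954 vs 2042: smaller = 954
954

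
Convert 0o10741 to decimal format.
Convert 0o10741 (octal) → 1×4096 + 7×64 + 4×8 + 1 = 4577 (decimal)
4577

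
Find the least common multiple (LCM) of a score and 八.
Convert a score (colloquial) → 20 (decimal)
Convert 八 (Chinese numeral) → 8 (decimal)
Compute lcm(20, 8) = 40
40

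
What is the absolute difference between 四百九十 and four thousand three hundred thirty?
Convert 四百九十 (Chinese numeral) → 4×100 + 9×10 = 490 (decimal)
Convert four thousand three hundred thirty (English words) → 4×1000 + 3×100 + 30 = 4330 (decimal)
Compute |490 - 4330| = 3840
3840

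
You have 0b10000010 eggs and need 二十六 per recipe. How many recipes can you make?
Convert 0b10000010 (binary) → 128 + 2 = 130 (decimal)
Convert 二十六 (Chinese numeral) → 2×10 + 6 = 26 (decimal)
Compute 130 ÷ 26 = 5
5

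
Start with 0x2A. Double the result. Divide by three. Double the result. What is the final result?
Convert 0x2A (hexadecimal) → 2×16 + 10 = 42 (decimal)
Start: 42
42 × 2 = 84
Convert three (English words) → 3 (decimal)
84 ÷ 3 = 28
28 × 2 = 56
56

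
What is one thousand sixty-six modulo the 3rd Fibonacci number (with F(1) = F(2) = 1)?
Convert one thousand sixty-six (English words) → 1×1000 + 66 = 1066 (decimal)
Convert the 3rd Fibonacci number (with F(1) = F(2) = 1) (Fibonacci index) → 1, 1, 2 → 2 (decimal)
Compute 1066 mod 2 = 0
0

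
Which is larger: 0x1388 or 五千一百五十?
Convert 0x1388 (hexadecimal) → 1×4096 + 3×256 + 8×16 + 8 = 5000 (decimal)
Convert 五千一百五十 (Chinese numeral) → 5×1000 + 1×100 + 5×10 = 5150 (decimal)
Compare 5000 vs 5150: larger = 5150
5150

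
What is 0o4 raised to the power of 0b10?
Convert 0o4 (octal) → 4 (decimal)
Convert 0b10 (binary) → 2 (decimal)
Compute 4 ^ 2 = 16
16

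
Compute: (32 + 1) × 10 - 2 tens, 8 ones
Convert 2 tens, 8 ones (place-value notation) → 2×10 + 8 = 28 (decimal)
Expression in decimal: (32 + 1) × 10 - 28
Parentheses first: 32 + 1 = 33
Multiply: 33 × 10 = 330
Subtract: 330 - 28 = 302
302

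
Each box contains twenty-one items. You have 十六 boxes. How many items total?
Convert twenty-one (English words) → 21 (decimal)
Convert 十六 (Chinese numeral) → 1×10 + 6 = 16 (decimal)
Compute 21 × 16 = 336
336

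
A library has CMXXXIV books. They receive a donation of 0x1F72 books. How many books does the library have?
Convert CMXXXIV (Roman numeral) → 900 + 10 + 10 + 10 + 4 = 934 (decimal)
Convert 0x1F72 (hexadecimal) → 1×4096 + 15×256 + 7×16 + 2 = 8050 (decimal)
Compute 934 + 8050 = 8984
8984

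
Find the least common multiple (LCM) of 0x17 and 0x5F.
Convert 0x17 (hexadecimal) → 1×16 + 7 = 23 (decimal)
Convert 0x5F (hexadecimal) → 5×16 + 15 = 95 (decimal)
Compute lcm(23, 95) = 2185
2185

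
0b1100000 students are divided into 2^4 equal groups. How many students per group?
Convert 0b1100000 (binary) → 64 + 32 = 96 (decimal)
Convert 2^4 (power) → 16 (decimal)
Compute 96 ÷ 16 = 6
6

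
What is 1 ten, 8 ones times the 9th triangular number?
Convert 1 ten, 8 ones (place-value notation) → 1×10 + 8 = 18 (decimal)
Convert the 9th triangular number (triangular index) → 9×10/2 = 45 (decimal)
Compute 18 × 45 = 810
810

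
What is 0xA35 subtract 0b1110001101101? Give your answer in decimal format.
Convert 0xA35 (hexadecimal) → 10×256 + 3×16 + 5 = 2613 (decimal)
Convert 0b1110001101101 (binary) → 4096 + 2048 + 1024 + 64 + 32 + 8 + 4 + 1 = 7277 (decimal)
Compute 2613 - 7277 = -4664
-4664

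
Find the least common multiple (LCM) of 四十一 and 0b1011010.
Convert 四十一 (Chinese numeral) → 4×10 + 1 = 41 (decimal)
Convert 0b1011010 (binary) → 64 + 16 + 8 + 2 = 90 (decimal)
Compute lcm(41, 90) = 3690
3690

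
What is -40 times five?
Convert five (English words) → 5 (decimal)
Compute -40 × 5 = -200
-200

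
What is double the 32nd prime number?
The 32nd prime number = 131
Compute 131 × 2 = 262
262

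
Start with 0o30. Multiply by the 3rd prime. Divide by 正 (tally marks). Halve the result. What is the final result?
Convert 0o30 (octal) → 3×8 = 24 (decimal)
Start: 24
Convert the 3rd prime (prime index) → 5 (decimal)
24 × 5 = 120
Convert 正 (tally marks) → 5 (decimal)
120 ÷ 5 = 24
24 ÷ 2 = 12
12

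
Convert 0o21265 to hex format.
Convert 0o21265 (octal) → 2×4096 + 1×512 + 2×64 + 6×8 + 5 = 8885 (decimal)
Convert 8885 (decimal) → 8885 = 2×4096 + 2×256 + 11×16 + 5 → 0x22B5 (hexadecimal)
0x22B5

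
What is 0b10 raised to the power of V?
Convert 0b10 (binary) → 2 (decimal)
Convert V (Roman numeral) → 5 (decimal)
Compute 2 ^ 5 = 32
32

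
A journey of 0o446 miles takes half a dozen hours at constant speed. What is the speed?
Convert 0o446 (octal) → 4×64 + 4×8 + 6 = 294 (decimal)
Convert half a dozen (colloquial) → 6 (decimal)
Compute 294 ÷ 6 = 49
49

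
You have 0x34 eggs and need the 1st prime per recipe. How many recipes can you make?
Convert 0x34 (hexadecimal) → 3×16 + 4 = 52 (decimal)
Convert the 1st prime (prime index) → 2 (decimal)
Compute 52 ÷ 2 = 26
26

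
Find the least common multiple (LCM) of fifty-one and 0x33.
Convert fifty-one (English words) → 51 (decimal)
Convert 0x33 (hexadecimal) → 3×16 + 3 = 51 (decimal)
Compute lcm(51, 51) = 51
51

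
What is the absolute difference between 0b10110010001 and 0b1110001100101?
Convert 0b10110010001 (binary) → 1024 + 256 + 128 + 16 + 1 = 1425 (decimal)
Convert 0b1110001100101 (binary) → 4096 + 2048 + 1024 + 64 + 32 + 4 + 1 = 7269 (decimal)
Compute |1425 - 7269| = 5844
5844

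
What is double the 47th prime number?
The 47th prime number = 211
Compute 211 × 2 = 422
422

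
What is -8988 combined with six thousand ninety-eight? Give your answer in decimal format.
Convert six thousand ninety-eight (English words) → 6×1000 + 98 = 6098 (decimal)
Compute -8988 + 6098 = -2890
-2890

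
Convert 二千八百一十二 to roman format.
Convert 二千八百一十二 (Chinese numeral) → 2×1000 + 8×100 + 1×10 + 2 = 2812 (decimal)
Convert 2812 (decimal) → 2812 = 1000 + 1000 + 500 + 100 + 100 + 100 + 10 + 1 + 1 → MMDCCCXII (Roman numeral)
MMDCCCXII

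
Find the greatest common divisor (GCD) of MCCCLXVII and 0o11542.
Convert MCCCLXVII (Roman numeral) → 1000 + 100 + 100 + 100 + 50 + 10 + 5 + 1 + 1 = 1367 (decimal)
Convert 0o11542 (octal) → 1×4096 + 1×512 + 5×64 + 4×8 + 2 = 4962 (decimal)
Compute gcd(1367, 4962) = 1
1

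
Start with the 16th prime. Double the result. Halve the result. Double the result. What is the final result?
Convert the 16th prime (prime index) → 53 (decimal)
Start: 53
53 × 2 = 106
106 ÷ 2 = 53
53 × 2 = 106
106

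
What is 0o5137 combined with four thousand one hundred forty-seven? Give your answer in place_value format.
Convert 0o5137 (octal) → 5×512 + 1×64 + 3×8 + 7 = 2655 (decimal)
Convert four thousand one hundred forty-seven (English words) → 4×1000 + 1×100 + 47 = 4147 (decimal)
Compute 2655 + 4147 = 6802
Convert 6802 (decimal) → 6802 = 6×1000 + 8×100 + 2 → 6 thousands, 8 hundreds, 2 ones (place-value notation)
6 thousands, 8 hundreds, 2 ones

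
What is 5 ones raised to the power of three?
Convert 5 ones (place-value notation) → 5 (decimal)
Convert three (English words) → 3 (decimal)
Compute 5 ^ 3 = 125
125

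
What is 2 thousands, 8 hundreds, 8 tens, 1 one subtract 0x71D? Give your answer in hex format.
Convert 2 thousands, 8 hundreds, 8 tens, 1 one (place-value notation) → 2×1000 + 8×100 + 8×10 + 1 = 2881 (decimal)
Convert 0x71D (hexadecimal) → 7×256 + 1×16 + 13 = 1821 (decimal)
Compute 2881 - 1821 = 1060
Convert 1060 (decimal) → 1060 = 4×256 + 2×16 + 4 → 0x424 (hexadecimal)
0x424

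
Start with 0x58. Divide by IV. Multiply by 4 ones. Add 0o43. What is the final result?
Convert 0x58 (hexadecimal) → 5×16 + 8 = 88 (decimal)
Start: 88
Convert IV (Roman numeral) → 4 (decimal)
88 ÷ 4 = 22
Convert 4 ones (place-value notation) → 4 (decimal)
22 × 4 = 88
Convert 0o43 (octal) → 4×8 + 3 = 35 (decimal)
88 + 35 = 123
123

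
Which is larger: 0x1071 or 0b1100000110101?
Convert 0x1071 (hexadecimal) → 1×4096 + 7×16 + 1 = 4209 (decimal)
Convert 0b1100000110101 (binary) → 4096 + 2048 + 32 + 16 + 4 + 1 = 6197 (decimal)
Compare 4209 vs 6197: larger = 6197
6197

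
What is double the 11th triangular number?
The 11th triangular number = 11×12/2 = 66
Compute 66 × 2 = 132
132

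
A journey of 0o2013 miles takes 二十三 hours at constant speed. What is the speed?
Convert 0o2013 (octal) → 2×512 + 1×8 + 3 = 1035 (decimal)
Convert 二十三 (Chinese numeral) → 2×10 + 3 = 23 (decimal)
Compute 1035 ÷ 23 = 45
45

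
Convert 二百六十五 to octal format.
Convert 二百六十五 (Chinese numeral) → 2×100 + 6×10 + 5 = 265 (decimal)
Convert 265 (decimal) → 265 = 4×64 + 1×8 + 1 → 0o411 (octal)
0o411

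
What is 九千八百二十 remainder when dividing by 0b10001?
Convert 九千八百二十 (Chinese numeral) → 9×1000 + 8×100 + 2×10 = 9820 (decimal)
Convert 0b10001 (binary) → 16 + 1 = 17 (decimal)
Compute 9820 mod 17 = 11
11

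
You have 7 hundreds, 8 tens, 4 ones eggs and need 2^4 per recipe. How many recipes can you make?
Convert 7 hundreds, 8 tens, 4 ones (place-value notation) → 7×100 + 8×10 + 4 = 784 (decimal)
Convert 2^4 (power) → 16 (decimal)
Compute 784 ÷ 16 = 49
49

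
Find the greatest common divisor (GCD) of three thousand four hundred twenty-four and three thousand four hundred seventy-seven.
Convert three thousand four hundred twenty-four (English words) → 3×1000 + 4×100 + 24 = 3424 (decimal)
Convert three thousand four hundred seventy-seven (English words) → 3×1000 + 4×100 + 77 = 3477 (decimal)
Compute gcd(3424, 3477) = 1
1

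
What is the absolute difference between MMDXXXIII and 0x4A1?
Convert MMDXXXIII (Roman numeral) → 1000 + 1000 + 500 + 10 + 10 + 10 + 1 + 1 + 1 = 2533 (decimal)
Convert 0x4A1 (hexadecimal) → 4×256 + 10×16 + 1 = 1185 (decimal)
Compute |2533 - 1185| = 1348
1348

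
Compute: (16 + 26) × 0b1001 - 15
Convert 0b1001 (binary) → 8 + 1 = 9 (decimal)
Expression in decimal: (16 + 26) × 9 - 15
Parentheses first: 16 + 26 = 42
Multiply: 42 × 9 = 378
Subtract: 378 - 15 = 363
363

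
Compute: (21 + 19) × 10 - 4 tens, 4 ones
Convert 4 tens, 4 ones (place-value notation) → 4×10 + 4 = 44 (decimal)
Expression in decimal: (21 + 19) × 10 - 44
Parentheses first: 21 + 19 = 40
Multiply: 40 × 10 = 400
Subtract: 400 - 44 = 356
356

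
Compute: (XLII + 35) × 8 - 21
Convert XLII (Roman numeral) → 40 + 1 + 1 = 42 (decimal)
Expression in decimal: (42 + 35) × 8 - 21
Parentheses first: 42 + 35 = 77
Multiply: 77 × 8 = 616
Subtract: 616 - 21 = 595
595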